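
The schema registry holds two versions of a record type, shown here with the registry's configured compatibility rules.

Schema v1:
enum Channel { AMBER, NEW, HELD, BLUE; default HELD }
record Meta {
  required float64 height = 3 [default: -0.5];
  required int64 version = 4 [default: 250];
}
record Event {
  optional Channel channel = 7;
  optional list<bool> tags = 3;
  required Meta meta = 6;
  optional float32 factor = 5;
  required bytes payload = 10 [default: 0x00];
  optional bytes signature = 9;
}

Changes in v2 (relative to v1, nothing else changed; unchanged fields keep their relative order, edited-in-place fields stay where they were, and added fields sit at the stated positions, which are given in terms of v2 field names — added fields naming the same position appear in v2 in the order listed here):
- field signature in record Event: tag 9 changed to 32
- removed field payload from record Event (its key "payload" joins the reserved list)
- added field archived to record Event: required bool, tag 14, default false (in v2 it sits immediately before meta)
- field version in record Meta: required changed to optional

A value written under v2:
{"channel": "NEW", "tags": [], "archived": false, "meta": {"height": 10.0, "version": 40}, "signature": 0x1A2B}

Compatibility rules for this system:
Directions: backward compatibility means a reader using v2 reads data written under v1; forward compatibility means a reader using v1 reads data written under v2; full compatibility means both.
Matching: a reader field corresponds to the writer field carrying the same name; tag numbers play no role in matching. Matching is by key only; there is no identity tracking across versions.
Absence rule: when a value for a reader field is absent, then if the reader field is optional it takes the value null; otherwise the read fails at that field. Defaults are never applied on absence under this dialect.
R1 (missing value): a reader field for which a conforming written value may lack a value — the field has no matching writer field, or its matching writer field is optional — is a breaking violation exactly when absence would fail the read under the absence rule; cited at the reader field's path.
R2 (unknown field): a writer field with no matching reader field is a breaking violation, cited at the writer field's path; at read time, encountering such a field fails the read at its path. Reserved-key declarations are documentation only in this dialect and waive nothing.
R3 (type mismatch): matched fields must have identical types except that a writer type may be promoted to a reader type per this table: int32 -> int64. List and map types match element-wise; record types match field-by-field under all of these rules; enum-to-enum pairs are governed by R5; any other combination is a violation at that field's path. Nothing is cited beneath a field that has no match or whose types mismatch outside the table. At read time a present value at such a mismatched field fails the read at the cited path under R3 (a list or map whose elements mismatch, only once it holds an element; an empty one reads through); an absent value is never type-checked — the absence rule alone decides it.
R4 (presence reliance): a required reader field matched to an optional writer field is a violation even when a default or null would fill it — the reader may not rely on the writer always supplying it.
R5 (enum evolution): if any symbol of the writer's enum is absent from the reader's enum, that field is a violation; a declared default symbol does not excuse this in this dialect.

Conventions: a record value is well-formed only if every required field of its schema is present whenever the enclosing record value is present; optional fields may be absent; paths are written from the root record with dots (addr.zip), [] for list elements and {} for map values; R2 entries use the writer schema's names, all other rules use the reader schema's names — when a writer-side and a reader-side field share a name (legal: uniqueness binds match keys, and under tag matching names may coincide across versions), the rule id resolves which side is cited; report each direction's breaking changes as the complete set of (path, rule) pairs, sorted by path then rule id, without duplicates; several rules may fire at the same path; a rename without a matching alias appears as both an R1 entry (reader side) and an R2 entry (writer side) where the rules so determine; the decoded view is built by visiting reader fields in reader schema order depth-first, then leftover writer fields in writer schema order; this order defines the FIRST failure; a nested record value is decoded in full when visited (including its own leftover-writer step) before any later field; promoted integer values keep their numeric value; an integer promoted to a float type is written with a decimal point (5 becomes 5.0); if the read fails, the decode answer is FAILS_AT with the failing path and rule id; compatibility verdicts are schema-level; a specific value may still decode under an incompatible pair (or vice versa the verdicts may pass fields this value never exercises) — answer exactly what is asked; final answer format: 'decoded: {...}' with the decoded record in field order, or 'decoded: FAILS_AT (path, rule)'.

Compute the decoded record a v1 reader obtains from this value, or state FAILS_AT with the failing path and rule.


each type pair in Event: writer, then reader
migrating the Event value to v1:
  channel := "NEW"
  tags := []
  meta.height := 10.0
  meta.version := 40
  factor := null (absent, optional -> null)
  read fails at payload under R1 (no fill)
  => FAILS_AT (payload, R1)
remaining Event differences; none change what is asked:
  field signature in record Event: tag 9 changed to 32 -> no rule fires on it and the decoded Event view is identical with or without it
  added field archived to record Event: required bool, tag 14, default false (in v2 it sits immediately before meta) -> schema-level compatibility only; this Event value's decode is unchanged
  field version in record Meta: required changed to optional -> schema-level compatibility only; this Event value's decode is unchanged

decoded: FAILS_AT (payload, R1)


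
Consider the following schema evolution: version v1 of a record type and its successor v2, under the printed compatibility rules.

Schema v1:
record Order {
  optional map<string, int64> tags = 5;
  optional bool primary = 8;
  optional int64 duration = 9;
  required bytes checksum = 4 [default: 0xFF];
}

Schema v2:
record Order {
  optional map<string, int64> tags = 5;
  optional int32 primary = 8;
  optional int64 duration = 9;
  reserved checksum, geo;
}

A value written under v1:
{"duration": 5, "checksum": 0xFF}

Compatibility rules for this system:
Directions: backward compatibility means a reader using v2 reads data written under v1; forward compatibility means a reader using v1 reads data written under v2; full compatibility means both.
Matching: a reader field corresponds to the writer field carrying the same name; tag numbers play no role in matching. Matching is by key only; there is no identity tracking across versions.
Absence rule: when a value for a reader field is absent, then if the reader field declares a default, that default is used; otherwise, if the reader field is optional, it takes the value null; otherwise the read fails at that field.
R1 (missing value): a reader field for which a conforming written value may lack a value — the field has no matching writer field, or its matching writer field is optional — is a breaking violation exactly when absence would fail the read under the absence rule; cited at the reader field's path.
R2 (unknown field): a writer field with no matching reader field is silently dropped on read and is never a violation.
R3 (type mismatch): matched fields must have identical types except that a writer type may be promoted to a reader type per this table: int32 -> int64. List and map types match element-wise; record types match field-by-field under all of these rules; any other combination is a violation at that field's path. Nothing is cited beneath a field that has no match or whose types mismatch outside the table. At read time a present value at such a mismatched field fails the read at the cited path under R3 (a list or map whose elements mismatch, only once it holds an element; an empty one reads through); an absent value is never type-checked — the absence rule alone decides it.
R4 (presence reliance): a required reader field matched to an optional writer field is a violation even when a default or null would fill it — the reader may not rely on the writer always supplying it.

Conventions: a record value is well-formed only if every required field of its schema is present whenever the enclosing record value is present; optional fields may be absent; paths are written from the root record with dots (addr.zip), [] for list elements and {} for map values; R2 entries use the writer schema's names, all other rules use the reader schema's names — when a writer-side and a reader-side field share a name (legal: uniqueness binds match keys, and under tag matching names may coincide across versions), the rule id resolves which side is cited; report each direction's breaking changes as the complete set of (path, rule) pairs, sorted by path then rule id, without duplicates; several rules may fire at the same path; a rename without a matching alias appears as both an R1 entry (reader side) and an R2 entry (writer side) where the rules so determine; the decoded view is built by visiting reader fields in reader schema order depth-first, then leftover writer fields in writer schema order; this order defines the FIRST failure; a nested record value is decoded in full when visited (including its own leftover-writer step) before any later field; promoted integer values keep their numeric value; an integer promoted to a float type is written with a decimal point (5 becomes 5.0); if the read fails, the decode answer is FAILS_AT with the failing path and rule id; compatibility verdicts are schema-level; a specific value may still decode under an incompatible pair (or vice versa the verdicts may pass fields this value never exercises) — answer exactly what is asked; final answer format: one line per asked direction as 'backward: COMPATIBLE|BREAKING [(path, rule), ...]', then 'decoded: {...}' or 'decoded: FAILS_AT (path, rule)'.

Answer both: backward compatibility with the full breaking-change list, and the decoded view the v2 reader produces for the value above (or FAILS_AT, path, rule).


backward: BREAKING [(primary, R3)]; decoded: {"tags": null, "primary": null, "duration": 5}

in Order below, arrows point writer -> reader
backward analysis of Order with v2 as reader and v1 as writer:
  writer optional, map<string, int64> -> map<string, int64>: reader tags maps from writer tags
  writer optional, bool -> int32: reader primary maps from writer primary
  writer optional, int64 -> int64: reader duration maps from writer duration
  leftover writer field: checksum
  breaking: (primary, R3)
  backward on Order therefore BREAKING (1)
decoding the Order value with the v2 reader:
  tags := null (not supplied -> null)
  primary := null (not supplied -> null)
  duration := 5
  writer checksum: unmatched, discarded
  => decoded: {"tags": null, "primary": null, "duration": 5}


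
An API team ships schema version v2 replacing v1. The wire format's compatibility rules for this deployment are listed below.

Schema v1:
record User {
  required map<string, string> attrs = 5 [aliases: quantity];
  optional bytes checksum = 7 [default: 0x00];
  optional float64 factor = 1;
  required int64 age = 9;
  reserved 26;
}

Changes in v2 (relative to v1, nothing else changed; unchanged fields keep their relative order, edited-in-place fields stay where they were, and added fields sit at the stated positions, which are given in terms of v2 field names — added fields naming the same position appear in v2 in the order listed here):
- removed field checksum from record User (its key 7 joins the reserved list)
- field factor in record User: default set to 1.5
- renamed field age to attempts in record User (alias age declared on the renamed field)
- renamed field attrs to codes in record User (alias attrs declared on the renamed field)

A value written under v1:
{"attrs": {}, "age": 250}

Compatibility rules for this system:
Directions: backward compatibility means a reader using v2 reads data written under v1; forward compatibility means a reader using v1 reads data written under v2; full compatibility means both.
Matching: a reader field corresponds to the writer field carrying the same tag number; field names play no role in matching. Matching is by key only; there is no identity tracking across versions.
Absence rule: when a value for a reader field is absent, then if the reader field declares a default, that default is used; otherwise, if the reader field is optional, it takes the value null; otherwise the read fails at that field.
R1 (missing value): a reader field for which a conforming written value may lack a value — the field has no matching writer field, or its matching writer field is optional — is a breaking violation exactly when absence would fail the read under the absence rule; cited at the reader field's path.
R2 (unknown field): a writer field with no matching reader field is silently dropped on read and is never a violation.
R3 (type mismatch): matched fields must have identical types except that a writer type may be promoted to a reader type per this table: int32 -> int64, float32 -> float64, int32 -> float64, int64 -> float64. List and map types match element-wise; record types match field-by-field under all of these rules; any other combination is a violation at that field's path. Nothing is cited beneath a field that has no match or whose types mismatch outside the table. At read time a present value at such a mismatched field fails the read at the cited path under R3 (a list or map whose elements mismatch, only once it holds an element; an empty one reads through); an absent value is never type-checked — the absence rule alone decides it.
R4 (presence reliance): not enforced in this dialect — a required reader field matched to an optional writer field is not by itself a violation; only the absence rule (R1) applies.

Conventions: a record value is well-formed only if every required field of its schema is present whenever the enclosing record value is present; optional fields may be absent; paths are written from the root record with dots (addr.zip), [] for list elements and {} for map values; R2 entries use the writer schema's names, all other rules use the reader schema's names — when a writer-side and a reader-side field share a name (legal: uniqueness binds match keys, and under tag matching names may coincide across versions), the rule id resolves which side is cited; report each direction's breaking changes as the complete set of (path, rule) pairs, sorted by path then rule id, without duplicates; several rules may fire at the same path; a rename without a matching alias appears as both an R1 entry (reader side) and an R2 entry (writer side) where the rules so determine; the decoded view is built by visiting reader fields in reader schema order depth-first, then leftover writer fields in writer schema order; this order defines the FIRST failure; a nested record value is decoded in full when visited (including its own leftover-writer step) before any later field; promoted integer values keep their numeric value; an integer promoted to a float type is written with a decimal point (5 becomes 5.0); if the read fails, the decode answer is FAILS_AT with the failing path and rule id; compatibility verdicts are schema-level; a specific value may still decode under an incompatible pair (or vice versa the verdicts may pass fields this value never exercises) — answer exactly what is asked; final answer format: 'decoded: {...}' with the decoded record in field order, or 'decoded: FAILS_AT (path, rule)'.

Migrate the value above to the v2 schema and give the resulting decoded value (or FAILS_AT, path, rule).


each type pair in User: writer, then reader
decode walk for User under reader schema v2:
  codes := {} (from writer attrs)
  factor := 1.5 (absent -> default)
  attempts := 250 (from writer age)
  => decoded: {"codes": {}, "factor": 1.5, "attempts": 250}

decoded: {"codes": {}, "factor": 1.5, "attempts": 250}


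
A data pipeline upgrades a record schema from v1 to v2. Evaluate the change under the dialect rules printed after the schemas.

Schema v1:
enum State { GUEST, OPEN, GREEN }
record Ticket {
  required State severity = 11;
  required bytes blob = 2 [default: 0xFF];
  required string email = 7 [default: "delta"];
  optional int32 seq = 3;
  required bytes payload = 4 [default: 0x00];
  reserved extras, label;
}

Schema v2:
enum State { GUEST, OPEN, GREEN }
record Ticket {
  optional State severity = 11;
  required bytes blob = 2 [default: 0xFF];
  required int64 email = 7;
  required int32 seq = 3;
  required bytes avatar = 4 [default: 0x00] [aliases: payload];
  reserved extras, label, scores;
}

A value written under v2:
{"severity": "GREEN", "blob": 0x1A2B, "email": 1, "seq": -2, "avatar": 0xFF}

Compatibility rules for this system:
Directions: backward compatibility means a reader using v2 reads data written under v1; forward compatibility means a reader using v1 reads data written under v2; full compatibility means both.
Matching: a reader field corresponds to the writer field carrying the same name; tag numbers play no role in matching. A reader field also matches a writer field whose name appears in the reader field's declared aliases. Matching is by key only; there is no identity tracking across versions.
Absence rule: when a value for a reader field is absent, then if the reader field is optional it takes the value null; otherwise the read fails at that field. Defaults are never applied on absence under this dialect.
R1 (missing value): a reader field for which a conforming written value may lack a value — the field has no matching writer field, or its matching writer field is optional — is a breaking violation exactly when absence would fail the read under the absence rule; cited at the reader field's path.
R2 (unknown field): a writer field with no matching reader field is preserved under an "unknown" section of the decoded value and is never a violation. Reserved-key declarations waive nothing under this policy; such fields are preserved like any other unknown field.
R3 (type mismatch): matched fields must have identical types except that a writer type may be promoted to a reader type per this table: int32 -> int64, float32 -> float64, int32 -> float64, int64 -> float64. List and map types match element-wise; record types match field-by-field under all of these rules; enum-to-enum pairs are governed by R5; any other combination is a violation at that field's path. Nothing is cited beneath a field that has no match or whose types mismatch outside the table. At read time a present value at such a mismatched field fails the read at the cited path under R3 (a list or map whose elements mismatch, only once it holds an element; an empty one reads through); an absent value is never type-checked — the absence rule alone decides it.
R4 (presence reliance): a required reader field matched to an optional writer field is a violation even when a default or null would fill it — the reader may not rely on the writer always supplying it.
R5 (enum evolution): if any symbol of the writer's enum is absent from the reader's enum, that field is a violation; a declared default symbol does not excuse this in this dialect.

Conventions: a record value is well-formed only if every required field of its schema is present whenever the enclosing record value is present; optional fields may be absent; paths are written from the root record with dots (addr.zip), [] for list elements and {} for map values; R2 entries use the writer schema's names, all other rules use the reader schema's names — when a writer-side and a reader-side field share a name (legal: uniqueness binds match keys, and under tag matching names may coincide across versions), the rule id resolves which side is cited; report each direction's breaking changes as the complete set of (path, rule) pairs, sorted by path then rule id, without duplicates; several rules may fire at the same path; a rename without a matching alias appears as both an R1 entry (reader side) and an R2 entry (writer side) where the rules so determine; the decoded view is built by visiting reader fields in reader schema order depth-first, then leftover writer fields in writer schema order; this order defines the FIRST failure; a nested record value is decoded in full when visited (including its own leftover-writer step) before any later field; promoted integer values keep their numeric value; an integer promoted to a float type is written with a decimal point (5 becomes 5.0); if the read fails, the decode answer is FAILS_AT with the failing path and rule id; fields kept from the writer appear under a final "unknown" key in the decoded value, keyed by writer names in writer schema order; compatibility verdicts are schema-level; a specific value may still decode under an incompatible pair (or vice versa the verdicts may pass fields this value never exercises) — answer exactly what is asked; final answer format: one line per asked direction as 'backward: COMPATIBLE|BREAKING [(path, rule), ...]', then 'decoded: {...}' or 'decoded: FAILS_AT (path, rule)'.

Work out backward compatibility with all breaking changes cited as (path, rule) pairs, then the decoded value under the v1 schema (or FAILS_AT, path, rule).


arrows below run writer -> reader for Ticket
checking backward for Ticket: reader v2 against writer v1:
  writer required, State -> State: reader severity maps from writer severity
  writer required, bytes -> bytes: reader blob maps from writer blob
  writer required, string -> int64: reader email maps from writer email
  writer optional, int32 -> int32: reader seq maps from writer seq
  writer required, bytes -> bytes: reader avatar maps from writer payload
  violation R3 at email
  violation R1 at seq
  violation R4 at seq
  => backward verdict for Ticket: BREAKING, 3 violation(s)
decode walk for Ticket under reader schema v1:
  severity := "GREEN"
  blob := 0x1A2B
  read fails at email under R3
  => FAILS_AT (email, R3)
diffs on Ticket not affecting the asked answer:
  renamed field payload to avatar in record Ticket (alias payload declared on the renamed field) -> fires only in the forward direction of Ticket, which is not asked here
  field severity in record Ticket: required changed to optional -> fires only in the forward direction of Ticket, which is not asked here

backward: BREAKING [(email, R3), (seq, R1), (seq, R4)]; decoded: FAILS_AT (email, R3)


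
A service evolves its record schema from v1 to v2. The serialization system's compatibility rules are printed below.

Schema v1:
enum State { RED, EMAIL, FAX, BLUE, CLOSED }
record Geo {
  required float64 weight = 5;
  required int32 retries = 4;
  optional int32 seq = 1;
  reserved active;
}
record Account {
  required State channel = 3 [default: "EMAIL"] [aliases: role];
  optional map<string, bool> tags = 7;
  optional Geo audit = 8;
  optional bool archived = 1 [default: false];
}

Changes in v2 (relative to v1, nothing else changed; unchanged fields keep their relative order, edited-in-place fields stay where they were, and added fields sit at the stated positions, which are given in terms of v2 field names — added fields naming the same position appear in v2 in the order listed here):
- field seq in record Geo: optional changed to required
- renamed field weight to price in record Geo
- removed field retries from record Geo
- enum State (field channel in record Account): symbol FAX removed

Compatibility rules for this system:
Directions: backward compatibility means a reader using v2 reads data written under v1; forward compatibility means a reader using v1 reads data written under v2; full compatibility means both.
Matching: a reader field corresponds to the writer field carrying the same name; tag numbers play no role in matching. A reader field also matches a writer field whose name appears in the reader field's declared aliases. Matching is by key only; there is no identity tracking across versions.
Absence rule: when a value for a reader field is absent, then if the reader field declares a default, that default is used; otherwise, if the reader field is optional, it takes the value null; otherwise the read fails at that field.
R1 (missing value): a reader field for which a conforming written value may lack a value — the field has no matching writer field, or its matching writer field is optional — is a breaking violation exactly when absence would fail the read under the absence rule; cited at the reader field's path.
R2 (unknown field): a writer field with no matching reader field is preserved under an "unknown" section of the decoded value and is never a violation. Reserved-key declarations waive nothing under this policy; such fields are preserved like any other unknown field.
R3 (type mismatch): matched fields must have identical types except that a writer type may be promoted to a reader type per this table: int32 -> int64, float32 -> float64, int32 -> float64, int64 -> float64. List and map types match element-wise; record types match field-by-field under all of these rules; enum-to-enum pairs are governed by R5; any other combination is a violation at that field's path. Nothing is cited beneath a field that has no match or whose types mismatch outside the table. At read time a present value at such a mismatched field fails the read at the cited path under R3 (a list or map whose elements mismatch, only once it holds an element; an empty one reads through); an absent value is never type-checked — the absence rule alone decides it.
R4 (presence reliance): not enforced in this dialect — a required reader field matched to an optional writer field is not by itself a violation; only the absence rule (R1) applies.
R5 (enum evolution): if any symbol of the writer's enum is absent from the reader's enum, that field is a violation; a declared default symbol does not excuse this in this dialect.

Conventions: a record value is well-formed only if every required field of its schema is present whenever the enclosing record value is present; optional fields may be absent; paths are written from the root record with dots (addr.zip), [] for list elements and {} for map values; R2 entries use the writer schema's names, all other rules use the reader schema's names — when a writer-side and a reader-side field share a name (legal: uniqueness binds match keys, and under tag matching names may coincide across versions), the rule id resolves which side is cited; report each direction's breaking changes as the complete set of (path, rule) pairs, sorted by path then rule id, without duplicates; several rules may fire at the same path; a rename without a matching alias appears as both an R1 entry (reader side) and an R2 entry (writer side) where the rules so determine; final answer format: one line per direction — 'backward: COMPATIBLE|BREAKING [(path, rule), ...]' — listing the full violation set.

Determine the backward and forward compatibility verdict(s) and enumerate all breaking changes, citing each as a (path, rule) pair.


each type pair in Account: writer, then reader
backward for Account (reader v2, writer v1):
  channel: paired with writer channel (State -> State; writer required)
  tags: paired with writer tags (map<string, bool> -> map<string, bool>; writer optional)
  audit: paired with writer audit (Geo -> Geo; writer optional)
  archived: paired with writer archived (bool -> bool; writer optional)
  no writer field matches reader audit.price
  audit.seq: paired with writer audit.seq (int32 -> int32; writer optional)
  leftover writer field: audit.weight
  leftover writer field: audit.retries
  breaking: (audit.price, R1)
  breaking: (audit.seq, R1)
  breaking: (channel, R5)
  => 3 violation(s): backward is BREAKING for Account
forward for Account (reader v1, writer v2):
  channel: paired with writer channel (State -> State; writer required)
  tags: paired with writer tags (map<string, bool> -> map<string, bool>; writer optional)
  audit: paired with writer audit (Geo -> Geo; writer optional)
  archived: paired with writer archived (bool -> bool; writer optional)
  no writer field matches reader audit.weight
  no writer field matches reader audit.retries
  audit.seq: paired with writer audit.seq (int32 -> int32; writer required)
  leftover writer field: audit.price
  breaking: (audit.retries, R1)
  breaking: (audit.weight, R1)
  => 2 violation(s): forward is BREAKING for Account

backward: BREAKING [(audit.price, R1), (audit.seq, R1), (channel, R5)]; forward: BREAKING [(audit.retries, R1), (audit.weight, R1)]


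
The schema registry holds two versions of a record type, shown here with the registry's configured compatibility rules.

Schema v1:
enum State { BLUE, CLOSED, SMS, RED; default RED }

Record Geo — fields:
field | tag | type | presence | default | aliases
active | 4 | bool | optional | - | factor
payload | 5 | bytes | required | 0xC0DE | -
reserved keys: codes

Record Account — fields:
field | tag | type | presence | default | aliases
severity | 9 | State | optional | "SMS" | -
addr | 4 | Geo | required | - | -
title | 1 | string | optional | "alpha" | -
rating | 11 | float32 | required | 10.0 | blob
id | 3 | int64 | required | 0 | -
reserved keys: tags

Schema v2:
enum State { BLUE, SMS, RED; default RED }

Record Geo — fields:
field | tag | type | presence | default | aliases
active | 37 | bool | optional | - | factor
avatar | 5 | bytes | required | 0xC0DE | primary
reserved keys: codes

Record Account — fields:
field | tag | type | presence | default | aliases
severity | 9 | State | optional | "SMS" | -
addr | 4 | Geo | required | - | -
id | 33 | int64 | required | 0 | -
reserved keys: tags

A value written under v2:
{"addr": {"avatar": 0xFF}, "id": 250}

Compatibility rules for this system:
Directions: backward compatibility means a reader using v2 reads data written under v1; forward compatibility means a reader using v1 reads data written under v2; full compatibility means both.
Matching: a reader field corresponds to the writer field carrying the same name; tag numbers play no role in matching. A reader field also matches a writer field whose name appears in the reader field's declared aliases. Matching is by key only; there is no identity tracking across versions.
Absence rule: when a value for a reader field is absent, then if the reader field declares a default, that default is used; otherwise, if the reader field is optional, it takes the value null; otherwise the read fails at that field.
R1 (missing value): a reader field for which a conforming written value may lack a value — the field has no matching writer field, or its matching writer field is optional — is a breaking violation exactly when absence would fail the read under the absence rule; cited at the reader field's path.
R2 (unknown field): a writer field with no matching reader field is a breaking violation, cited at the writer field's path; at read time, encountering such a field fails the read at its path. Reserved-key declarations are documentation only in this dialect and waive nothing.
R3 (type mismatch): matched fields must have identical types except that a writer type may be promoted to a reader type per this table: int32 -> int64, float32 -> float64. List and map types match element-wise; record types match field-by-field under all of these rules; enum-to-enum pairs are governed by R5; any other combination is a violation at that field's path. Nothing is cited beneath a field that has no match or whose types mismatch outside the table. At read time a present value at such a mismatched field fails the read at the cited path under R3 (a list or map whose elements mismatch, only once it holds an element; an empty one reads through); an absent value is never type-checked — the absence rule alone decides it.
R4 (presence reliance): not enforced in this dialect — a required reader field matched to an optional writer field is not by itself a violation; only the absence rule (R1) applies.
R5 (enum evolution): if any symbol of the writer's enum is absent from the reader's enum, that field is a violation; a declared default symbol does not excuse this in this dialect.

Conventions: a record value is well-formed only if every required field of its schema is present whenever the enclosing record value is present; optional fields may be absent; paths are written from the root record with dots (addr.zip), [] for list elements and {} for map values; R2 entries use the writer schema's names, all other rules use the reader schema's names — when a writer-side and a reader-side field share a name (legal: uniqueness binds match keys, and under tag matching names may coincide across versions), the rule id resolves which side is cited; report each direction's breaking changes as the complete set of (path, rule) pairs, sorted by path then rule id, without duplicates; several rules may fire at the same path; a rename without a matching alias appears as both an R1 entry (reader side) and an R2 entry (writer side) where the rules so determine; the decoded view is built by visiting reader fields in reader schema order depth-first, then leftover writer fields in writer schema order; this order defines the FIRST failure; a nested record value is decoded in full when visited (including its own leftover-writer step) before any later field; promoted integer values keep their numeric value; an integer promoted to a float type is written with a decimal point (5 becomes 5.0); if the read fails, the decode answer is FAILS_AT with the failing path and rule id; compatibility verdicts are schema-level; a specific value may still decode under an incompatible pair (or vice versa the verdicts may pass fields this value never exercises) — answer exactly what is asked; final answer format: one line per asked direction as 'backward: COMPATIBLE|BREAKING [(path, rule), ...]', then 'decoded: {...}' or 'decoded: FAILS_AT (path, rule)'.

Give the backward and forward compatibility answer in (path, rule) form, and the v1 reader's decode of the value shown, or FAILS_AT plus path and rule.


in Account below, arrows point writer -> reader
backward analysis of Account with v2 as reader and v1 as writer:
  severity: paired with writer severity (State -> State; writer optional)
  addr: paired with writer addr (Geo -> Geo; writer required)
  id: paired with writer id (int64 -> int64; writer required)
  writer field title has no reader counterpart
  writer field rating has no reader counterpart
  addr.active: paired with writer addr.active (bool -> bool; writer optional)
  addr.avatar: no writer-side match
  writer field addr.payload has no reader counterpart
  rule R2 violated at addr.payload
  rule R2 violated at rating
  rule R5 violated at severity
  rule R2 violated at title
  => backward: BREAKING (4)
forward analysis of Account with v1 as reader and v2 as writer:
  severity: paired with writer severity (State -> State; writer optional)
  addr: paired with writer addr (Geo -> Geo; writer required)
  title: no writer-side match
  rating: no writer-side match
  id: paired with writer id (int64 -> int64; writer required)
  addr.active: paired with writer addr.active (bool -> bool; writer optional)
  addr.payload: no writer-side match
  writer field addr.avatar has no reader counterpart
  rule R2 violated at addr.avatar
  => forward: BREAKING (1)
decoding the Account value with the v1 reader:
  severity := "SMS" (absent -> default)
  addr.active := null (absent, optional -> null)
  addr.payload := 0xC0DE (absent -> default)
  read fails at addr.avatar under R2 (unknown field)
  => FAILS_AT (addr.avatar, R2)

backward: BREAKING [(addr.payload, R2), (rating, R2), (severity, R5), (title, R2)]; forward: BREAKING [(addr.avatar, R2)]; decoded: FAILS_AT (addr.avatar, R2)


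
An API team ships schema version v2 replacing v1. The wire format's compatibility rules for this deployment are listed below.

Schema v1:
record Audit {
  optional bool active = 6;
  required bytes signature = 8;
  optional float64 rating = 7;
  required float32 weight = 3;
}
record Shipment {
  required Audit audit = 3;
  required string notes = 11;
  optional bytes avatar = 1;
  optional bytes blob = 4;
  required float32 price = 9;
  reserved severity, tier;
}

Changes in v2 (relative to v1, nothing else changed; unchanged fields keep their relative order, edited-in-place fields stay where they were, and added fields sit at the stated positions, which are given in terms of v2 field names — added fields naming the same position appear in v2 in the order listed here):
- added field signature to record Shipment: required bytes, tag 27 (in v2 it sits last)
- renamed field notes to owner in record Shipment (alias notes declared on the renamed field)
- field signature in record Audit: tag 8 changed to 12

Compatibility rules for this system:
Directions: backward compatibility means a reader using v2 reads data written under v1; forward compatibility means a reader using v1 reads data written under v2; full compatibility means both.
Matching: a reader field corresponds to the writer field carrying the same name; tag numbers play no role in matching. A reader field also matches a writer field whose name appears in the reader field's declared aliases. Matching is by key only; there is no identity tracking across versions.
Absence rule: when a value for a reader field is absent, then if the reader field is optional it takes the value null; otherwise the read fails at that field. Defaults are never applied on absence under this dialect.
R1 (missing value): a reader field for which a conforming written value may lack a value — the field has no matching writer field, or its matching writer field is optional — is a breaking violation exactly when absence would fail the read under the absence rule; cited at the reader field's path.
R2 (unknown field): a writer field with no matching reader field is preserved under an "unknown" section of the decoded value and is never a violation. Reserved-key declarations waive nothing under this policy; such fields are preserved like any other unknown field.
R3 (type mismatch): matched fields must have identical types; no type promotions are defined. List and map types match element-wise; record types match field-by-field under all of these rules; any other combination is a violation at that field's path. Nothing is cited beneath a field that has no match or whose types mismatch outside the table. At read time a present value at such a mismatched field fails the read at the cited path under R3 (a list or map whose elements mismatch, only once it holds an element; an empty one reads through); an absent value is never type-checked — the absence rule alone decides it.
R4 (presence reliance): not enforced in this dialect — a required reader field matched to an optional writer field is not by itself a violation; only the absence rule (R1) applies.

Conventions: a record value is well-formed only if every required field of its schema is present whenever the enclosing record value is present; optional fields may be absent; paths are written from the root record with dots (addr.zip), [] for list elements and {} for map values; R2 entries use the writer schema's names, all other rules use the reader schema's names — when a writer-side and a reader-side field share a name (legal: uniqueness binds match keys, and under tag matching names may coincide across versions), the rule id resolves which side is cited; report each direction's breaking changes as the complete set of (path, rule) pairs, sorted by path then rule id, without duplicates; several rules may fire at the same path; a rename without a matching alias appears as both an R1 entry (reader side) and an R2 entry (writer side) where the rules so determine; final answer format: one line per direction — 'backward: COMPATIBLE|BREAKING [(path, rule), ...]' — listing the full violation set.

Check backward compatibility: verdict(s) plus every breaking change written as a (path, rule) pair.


backward: BREAKING [(signature, R1)]

each type pair in Shipment: writer, then reader
checking backward for Shipment: reader v2 against writer v1:
  writer required, Audit -> Audit: reader audit maps from writer audit
  writer required, string -> string: reader owner maps from writer notes
  writer optional, bytes -> bytes: reader avatar maps from writer avatar
  writer optional, bytes -> bytes: reader blob maps from writer blob
  writer required, float32 -> float32: reader price maps from writer price
  signature: no writer match
  writer optional, bool -> bool: reader audit.active maps from writer audit.active
  writer required, bytes -> bytes: reader audit.signature maps from writer audit.signature
  writer optional, float64 -> float64: reader audit.rating maps from writer audit.rating
  writer required, float32 -> float32: reader audit.weight maps from writer audit.weight
  violation R1 at signature
  => backward: BREAKING (1)
the other Shipment changes do not affect what is asked:
  renamed field notes to owner in record Shipment (alias notes declared on the renamed field) -> its effect on Shipment is confined to the forward direction, not asked
  field signature in record Audit: tag 8 changed to 12 -> fires no rule on Shipment, leaving the asked answer as it is
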